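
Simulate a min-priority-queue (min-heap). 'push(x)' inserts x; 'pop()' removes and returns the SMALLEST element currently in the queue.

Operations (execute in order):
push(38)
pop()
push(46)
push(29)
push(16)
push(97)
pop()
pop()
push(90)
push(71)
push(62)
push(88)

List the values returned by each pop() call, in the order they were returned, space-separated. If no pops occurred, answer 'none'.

Answer: 38 16 29

Derivation:
push(38): heap contents = [38]
pop() → 38: heap contents = []
push(46): heap contents = [46]
push(29): heap contents = [29, 46]
push(16): heap contents = [16, 29, 46]
push(97): heap contents = [16, 29, 46, 97]
pop() → 16: heap contents = [29, 46, 97]
pop() → 29: heap contents = [46, 97]
push(90): heap contents = [46, 90, 97]
push(71): heap contents = [46, 71, 90, 97]
push(62): heap contents = [46, 62, 71, 90, 97]
push(88): heap contents = [46, 62, 71, 88, 90, 97]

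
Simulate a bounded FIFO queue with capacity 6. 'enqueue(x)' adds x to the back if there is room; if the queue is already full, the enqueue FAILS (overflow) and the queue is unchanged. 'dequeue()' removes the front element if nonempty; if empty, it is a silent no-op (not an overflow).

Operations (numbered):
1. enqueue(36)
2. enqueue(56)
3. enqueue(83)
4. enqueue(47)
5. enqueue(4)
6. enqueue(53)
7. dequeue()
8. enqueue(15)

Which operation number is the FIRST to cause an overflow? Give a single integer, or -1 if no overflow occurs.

Answer: -1

Derivation:
1. enqueue(36): size=1
2. enqueue(56): size=2
3. enqueue(83): size=3
4. enqueue(47): size=4
5. enqueue(4): size=5
6. enqueue(53): size=6
7. dequeue(): size=5
8. enqueue(15): size=6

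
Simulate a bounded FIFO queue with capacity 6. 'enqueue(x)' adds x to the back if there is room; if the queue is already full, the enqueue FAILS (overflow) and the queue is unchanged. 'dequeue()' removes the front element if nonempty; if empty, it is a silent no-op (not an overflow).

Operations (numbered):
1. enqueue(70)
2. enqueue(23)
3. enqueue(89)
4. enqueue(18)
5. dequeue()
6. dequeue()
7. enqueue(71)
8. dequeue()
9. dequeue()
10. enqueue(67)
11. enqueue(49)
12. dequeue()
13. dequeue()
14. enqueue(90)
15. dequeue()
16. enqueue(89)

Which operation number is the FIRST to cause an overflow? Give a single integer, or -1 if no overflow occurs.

1. enqueue(70): size=1
2. enqueue(23): size=2
3. enqueue(89): size=3
4. enqueue(18): size=4
5. dequeue(): size=3
6. dequeue(): size=2
7. enqueue(71): size=3
8. dequeue(): size=2
9. dequeue(): size=1
10. enqueue(67): size=2
11. enqueue(49): size=3
12. dequeue(): size=2
13. dequeue(): size=1
14. enqueue(90): size=2
15. dequeue(): size=1
16. enqueue(89): size=2

Answer: -1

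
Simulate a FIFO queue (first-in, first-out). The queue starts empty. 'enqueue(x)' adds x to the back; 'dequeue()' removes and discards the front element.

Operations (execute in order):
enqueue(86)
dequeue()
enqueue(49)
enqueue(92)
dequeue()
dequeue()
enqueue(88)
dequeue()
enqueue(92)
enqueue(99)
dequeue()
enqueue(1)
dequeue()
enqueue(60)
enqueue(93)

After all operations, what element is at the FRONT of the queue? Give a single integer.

Answer: 1

Derivation:
enqueue(86): queue = [86]
dequeue(): queue = []
enqueue(49): queue = [49]
enqueue(92): queue = [49, 92]
dequeue(): queue = [92]
dequeue(): queue = []
enqueue(88): queue = [88]
dequeue(): queue = []
enqueue(92): queue = [92]
enqueue(99): queue = [92, 99]
dequeue(): queue = [99]
enqueue(1): queue = [99, 1]
dequeue(): queue = [1]
enqueue(60): queue = [1, 60]
enqueue(93): queue = [1, 60, 93]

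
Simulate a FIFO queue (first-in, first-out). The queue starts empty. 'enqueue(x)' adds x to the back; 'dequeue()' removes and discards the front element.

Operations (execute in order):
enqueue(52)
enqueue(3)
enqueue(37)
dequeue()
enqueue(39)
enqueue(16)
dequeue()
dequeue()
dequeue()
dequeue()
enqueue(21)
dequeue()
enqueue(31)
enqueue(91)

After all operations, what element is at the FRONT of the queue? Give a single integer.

enqueue(52): queue = [52]
enqueue(3): queue = [52, 3]
enqueue(37): queue = [52, 3, 37]
dequeue(): queue = [3, 37]
enqueue(39): queue = [3, 37, 39]
enqueue(16): queue = [3, 37, 39, 16]
dequeue(): queue = [37, 39, 16]
dequeue(): queue = [39, 16]
dequeue(): queue = [16]
dequeue(): queue = []
enqueue(21): queue = [21]
dequeue(): queue = []
enqueue(31): queue = [31]
enqueue(91): queue = [31, 91]

Answer: 31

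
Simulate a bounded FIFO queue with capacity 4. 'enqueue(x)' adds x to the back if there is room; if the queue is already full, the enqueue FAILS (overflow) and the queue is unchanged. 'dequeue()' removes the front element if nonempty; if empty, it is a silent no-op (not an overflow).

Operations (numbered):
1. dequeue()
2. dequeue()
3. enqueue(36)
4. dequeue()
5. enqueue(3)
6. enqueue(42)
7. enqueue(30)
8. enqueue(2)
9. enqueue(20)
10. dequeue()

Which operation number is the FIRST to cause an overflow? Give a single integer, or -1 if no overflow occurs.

Answer: 9

Derivation:
1. dequeue(): empty, no-op, size=0
2. dequeue(): empty, no-op, size=0
3. enqueue(36): size=1
4. dequeue(): size=0
5. enqueue(3): size=1
6. enqueue(42): size=2
7. enqueue(30): size=3
8. enqueue(2): size=4
9. enqueue(20): size=4=cap → OVERFLOW (fail)
10. dequeue(): size=3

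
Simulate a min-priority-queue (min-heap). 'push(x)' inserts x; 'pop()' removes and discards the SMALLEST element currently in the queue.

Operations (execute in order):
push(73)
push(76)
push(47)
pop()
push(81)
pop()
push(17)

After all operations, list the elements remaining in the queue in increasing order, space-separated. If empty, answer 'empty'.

push(73): heap contents = [73]
push(76): heap contents = [73, 76]
push(47): heap contents = [47, 73, 76]
pop() → 47: heap contents = [73, 76]
push(81): heap contents = [73, 76, 81]
pop() → 73: heap contents = [76, 81]
push(17): heap contents = [17, 76, 81]

Answer: 17 76 81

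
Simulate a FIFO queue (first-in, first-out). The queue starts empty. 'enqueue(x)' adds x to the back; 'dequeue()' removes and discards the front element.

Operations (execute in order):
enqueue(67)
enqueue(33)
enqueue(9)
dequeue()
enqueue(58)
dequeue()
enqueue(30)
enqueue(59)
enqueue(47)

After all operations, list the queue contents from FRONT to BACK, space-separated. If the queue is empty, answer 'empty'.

enqueue(67): [67]
enqueue(33): [67, 33]
enqueue(9): [67, 33, 9]
dequeue(): [33, 9]
enqueue(58): [33, 9, 58]
dequeue(): [9, 58]
enqueue(30): [9, 58, 30]
enqueue(59): [9, 58, 30, 59]
enqueue(47): [9, 58, 30, 59, 47]

Answer: 9 58 30 59 47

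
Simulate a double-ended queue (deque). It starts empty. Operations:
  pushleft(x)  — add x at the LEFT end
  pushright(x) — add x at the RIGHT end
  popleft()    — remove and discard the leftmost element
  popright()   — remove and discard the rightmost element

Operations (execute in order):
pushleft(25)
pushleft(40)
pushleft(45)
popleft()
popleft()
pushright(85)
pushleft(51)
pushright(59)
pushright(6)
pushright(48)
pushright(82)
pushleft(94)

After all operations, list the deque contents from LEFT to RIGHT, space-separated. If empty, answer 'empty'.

Answer: 94 51 25 85 59 6 48 82

Derivation:
pushleft(25): [25]
pushleft(40): [40, 25]
pushleft(45): [45, 40, 25]
popleft(): [40, 25]
popleft(): [25]
pushright(85): [25, 85]
pushleft(51): [51, 25, 85]
pushright(59): [51, 25, 85, 59]
pushright(6): [51, 25, 85, 59, 6]
pushright(48): [51, 25, 85, 59, 6, 48]
pushright(82): [51, 25, 85, 59, 6, 48, 82]
pushleft(94): [94, 51, 25, 85, 59, 6, 48, 82]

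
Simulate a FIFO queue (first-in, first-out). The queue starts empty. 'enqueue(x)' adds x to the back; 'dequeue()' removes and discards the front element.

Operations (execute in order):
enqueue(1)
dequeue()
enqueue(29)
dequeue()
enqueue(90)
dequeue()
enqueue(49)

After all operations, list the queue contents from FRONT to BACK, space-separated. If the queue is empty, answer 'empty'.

Answer: 49

Derivation:
enqueue(1): [1]
dequeue(): []
enqueue(29): [29]
dequeue(): []
enqueue(90): [90]
dequeue(): []
enqueue(49): [49]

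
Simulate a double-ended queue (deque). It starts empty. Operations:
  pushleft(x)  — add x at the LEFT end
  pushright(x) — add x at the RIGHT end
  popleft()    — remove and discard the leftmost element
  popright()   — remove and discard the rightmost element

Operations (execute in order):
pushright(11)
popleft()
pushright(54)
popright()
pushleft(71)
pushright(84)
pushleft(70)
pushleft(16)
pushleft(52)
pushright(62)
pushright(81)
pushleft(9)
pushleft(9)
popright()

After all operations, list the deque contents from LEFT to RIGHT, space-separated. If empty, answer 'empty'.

Answer: 9 9 52 16 70 71 84 62

Derivation:
pushright(11): [11]
popleft(): []
pushright(54): [54]
popright(): []
pushleft(71): [71]
pushright(84): [71, 84]
pushleft(70): [70, 71, 84]
pushleft(16): [16, 70, 71, 84]
pushleft(52): [52, 16, 70, 71, 84]
pushright(62): [52, 16, 70, 71, 84, 62]
pushright(81): [52, 16, 70, 71, 84, 62, 81]
pushleft(9): [9, 52, 16, 70, 71, 84, 62, 81]
pushleft(9): [9, 9, 52, 16, 70, 71, 84, 62, 81]
popright(): [9, 9, 52, 16, 70, 71, 84, 62]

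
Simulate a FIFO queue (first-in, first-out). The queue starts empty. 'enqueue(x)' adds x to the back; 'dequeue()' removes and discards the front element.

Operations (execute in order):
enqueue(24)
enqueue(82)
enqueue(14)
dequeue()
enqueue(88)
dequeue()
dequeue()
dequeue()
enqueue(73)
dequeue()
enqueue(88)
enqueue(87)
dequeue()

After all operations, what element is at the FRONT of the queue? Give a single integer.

Answer: 87

Derivation:
enqueue(24): queue = [24]
enqueue(82): queue = [24, 82]
enqueue(14): queue = [24, 82, 14]
dequeue(): queue = [82, 14]
enqueue(88): queue = [82, 14, 88]
dequeue(): queue = [14, 88]
dequeue(): queue = [88]
dequeue(): queue = []
enqueue(73): queue = [73]
dequeue(): queue = []
enqueue(88): queue = [88]
enqueue(87): queue = [88, 87]
dequeue(): queue = [87]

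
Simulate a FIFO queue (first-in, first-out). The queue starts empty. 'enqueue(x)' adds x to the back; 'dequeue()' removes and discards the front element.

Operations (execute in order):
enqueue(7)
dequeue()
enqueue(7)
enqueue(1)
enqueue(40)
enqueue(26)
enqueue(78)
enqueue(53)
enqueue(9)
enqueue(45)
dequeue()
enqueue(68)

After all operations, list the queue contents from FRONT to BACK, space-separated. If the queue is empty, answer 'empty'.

Answer: 1 40 26 78 53 9 45 68

Derivation:
enqueue(7): [7]
dequeue(): []
enqueue(7): [7]
enqueue(1): [7, 1]
enqueue(40): [7, 1, 40]
enqueue(26): [7, 1, 40, 26]
enqueue(78): [7, 1, 40, 26, 78]
enqueue(53): [7, 1, 40, 26, 78, 53]
enqueue(9): [7, 1, 40, 26, 78, 53, 9]
enqueue(45): [7, 1, 40, 26, 78, 53, 9, 45]
dequeue(): [1, 40, 26, 78, 53, 9, 45]
enqueue(68): [1, 40, 26, 78, 53, 9, 45, 68]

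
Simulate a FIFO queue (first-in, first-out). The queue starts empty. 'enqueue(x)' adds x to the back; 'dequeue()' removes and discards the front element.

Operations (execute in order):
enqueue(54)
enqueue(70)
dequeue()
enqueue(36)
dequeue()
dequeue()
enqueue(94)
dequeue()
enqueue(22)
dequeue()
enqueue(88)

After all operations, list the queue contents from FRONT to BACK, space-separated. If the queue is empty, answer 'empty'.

enqueue(54): [54]
enqueue(70): [54, 70]
dequeue(): [70]
enqueue(36): [70, 36]
dequeue(): [36]
dequeue(): []
enqueue(94): [94]
dequeue(): []
enqueue(22): [22]
dequeue(): []
enqueue(88): [88]

Answer: 88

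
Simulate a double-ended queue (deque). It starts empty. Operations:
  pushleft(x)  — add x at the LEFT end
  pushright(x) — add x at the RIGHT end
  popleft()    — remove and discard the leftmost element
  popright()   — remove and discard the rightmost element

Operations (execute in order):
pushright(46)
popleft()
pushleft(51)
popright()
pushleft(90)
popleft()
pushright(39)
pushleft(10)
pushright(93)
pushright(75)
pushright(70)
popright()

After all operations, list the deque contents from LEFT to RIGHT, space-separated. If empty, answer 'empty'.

pushright(46): [46]
popleft(): []
pushleft(51): [51]
popright(): []
pushleft(90): [90]
popleft(): []
pushright(39): [39]
pushleft(10): [10, 39]
pushright(93): [10, 39, 93]
pushright(75): [10, 39, 93, 75]
pushright(70): [10, 39, 93, 75, 70]
popright(): [10, 39, 93, 75]

Answer: 10 39 93 75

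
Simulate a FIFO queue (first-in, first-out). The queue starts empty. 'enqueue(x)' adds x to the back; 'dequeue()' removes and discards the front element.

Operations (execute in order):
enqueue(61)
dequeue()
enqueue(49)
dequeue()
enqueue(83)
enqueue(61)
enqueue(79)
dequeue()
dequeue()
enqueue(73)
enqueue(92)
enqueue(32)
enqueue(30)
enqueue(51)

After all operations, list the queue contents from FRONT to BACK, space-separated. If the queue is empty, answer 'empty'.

Answer: 79 73 92 32 30 51

Derivation:
enqueue(61): [61]
dequeue(): []
enqueue(49): [49]
dequeue(): []
enqueue(83): [83]
enqueue(61): [83, 61]
enqueue(79): [83, 61, 79]
dequeue(): [61, 79]
dequeue(): [79]
enqueue(73): [79, 73]
enqueue(92): [79, 73, 92]
enqueue(32): [79, 73, 92, 32]
enqueue(30): [79, 73, 92, 32, 30]
enqueue(51): [79, 73, 92, 32, 30, 51]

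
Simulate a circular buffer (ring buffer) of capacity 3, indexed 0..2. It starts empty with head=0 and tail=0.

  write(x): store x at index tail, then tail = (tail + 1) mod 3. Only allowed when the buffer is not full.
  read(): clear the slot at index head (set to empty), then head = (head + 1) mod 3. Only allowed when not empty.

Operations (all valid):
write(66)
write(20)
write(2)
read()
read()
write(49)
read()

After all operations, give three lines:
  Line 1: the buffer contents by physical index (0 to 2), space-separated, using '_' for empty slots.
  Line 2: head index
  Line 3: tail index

write(66): buf=[66 _ _], head=0, tail=1, size=1
write(20): buf=[66 20 _], head=0, tail=2, size=2
write(2): buf=[66 20 2], head=0, tail=0, size=3
read(): buf=[_ 20 2], head=1, tail=0, size=2
read(): buf=[_ _ 2], head=2, tail=0, size=1
write(49): buf=[49 _ 2], head=2, tail=1, size=2
read(): buf=[49 _ _], head=0, tail=1, size=1

Answer: 49 _ _
0
1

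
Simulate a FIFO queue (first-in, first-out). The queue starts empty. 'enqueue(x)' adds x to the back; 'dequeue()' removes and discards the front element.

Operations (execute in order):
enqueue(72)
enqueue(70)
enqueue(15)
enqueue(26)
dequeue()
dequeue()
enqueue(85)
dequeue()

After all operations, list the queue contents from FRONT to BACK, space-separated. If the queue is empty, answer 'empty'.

Answer: 26 85

Derivation:
enqueue(72): [72]
enqueue(70): [72, 70]
enqueue(15): [72, 70, 15]
enqueue(26): [72, 70, 15, 26]
dequeue(): [70, 15, 26]
dequeue(): [15, 26]
enqueue(85): [15, 26, 85]
dequeue(): [26, 85]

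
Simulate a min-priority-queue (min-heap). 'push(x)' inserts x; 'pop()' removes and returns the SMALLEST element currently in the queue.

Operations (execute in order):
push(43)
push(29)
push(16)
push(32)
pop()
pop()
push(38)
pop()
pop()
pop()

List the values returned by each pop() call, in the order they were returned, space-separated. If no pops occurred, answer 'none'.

push(43): heap contents = [43]
push(29): heap contents = [29, 43]
push(16): heap contents = [16, 29, 43]
push(32): heap contents = [16, 29, 32, 43]
pop() → 16: heap contents = [29, 32, 43]
pop() → 29: heap contents = [32, 43]
push(38): heap contents = [32, 38, 43]
pop() → 32: heap contents = [38, 43]
pop() → 38: heap contents = [43]
pop() → 43: heap contents = []

Answer: 16 29 32 38 43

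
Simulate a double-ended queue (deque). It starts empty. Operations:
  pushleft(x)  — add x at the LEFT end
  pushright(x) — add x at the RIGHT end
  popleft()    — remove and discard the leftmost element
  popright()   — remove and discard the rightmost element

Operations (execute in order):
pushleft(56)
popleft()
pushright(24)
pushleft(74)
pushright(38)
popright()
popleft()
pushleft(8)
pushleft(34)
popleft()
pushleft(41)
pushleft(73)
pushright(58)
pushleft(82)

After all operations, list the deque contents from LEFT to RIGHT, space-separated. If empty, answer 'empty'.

Answer: 82 73 41 8 24 58

Derivation:
pushleft(56): [56]
popleft(): []
pushright(24): [24]
pushleft(74): [74, 24]
pushright(38): [74, 24, 38]
popright(): [74, 24]
popleft(): [24]
pushleft(8): [8, 24]
pushleft(34): [34, 8, 24]
popleft(): [8, 24]
pushleft(41): [41, 8, 24]
pushleft(73): [73, 41, 8, 24]
pushright(58): [73, 41, 8, 24, 58]
pushleft(82): [82, 73, 41, 8, 24, 58]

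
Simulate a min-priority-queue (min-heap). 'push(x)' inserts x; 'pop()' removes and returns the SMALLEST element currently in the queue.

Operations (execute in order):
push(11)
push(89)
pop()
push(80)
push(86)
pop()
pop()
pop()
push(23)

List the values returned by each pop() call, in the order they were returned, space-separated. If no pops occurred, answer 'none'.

push(11): heap contents = [11]
push(89): heap contents = [11, 89]
pop() → 11: heap contents = [89]
push(80): heap contents = [80, 89]
push(86): heap contents = [80, 86, 89]
pop() → 80: heap contents = [86, 89]
pop() → 86: heap contents = [89]
pop() → 89: heap contents = []
push(23): heap contents = [23]

Answer: 11 80 86 89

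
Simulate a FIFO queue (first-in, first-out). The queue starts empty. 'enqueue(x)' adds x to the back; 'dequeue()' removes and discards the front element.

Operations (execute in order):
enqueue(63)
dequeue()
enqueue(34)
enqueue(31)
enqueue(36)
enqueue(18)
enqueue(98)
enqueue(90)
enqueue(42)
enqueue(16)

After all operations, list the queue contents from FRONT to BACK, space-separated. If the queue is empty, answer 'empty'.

enqueue(63): [63]
dequeue(): []
enqueue(34): [34]
enqueue(31): [34, 31]
enqueue(36): [34, 31, 36]
enqueue(18): [34, 31, 36, 18]
enqueue(98): [34, 31, 36, 18, 98]
enqueue(90): [34, 31, 36, 18, 98, 90]
enqueue(42): [34, 31, 36, 18, 98, 90, 42]
enqueue(16): [34, 31, 36, 18, 98, 90, 42, 16]

Answer: 34 31 36 18 98 90 42 16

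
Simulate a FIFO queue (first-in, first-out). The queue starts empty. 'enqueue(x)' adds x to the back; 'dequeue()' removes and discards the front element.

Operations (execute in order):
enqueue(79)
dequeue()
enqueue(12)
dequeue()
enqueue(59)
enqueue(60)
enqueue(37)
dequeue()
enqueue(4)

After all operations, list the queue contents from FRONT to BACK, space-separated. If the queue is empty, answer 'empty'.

Answer: 60 37 4

Derivation:
enqueue(79): [79]
dequeue(): []
enqueue(12): [12]
dequeue(): []
enqueue(59): [59]
enqueue(60): [59, 60]
enqueue(37): [59, 60, 37]
dequeue(): [60, 37]
enqueue(4): [60, 37, 4]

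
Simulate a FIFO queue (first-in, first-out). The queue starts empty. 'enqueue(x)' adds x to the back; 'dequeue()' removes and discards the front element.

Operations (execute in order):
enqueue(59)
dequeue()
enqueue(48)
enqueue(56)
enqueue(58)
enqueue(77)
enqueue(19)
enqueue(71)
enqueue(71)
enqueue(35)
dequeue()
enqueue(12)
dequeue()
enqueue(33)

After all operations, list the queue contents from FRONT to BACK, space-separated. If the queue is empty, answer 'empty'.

enqueue(59): [59]
dequeue(): []
enqueue(48): [48]
enqueue(56): [48, 56]
enqueue(58): [48, 56, 58]
enqueue(77): [48, 56, 58, 77]
enqueue(19): [48, 56, 58, 77, 19]
enqueue(71): [48, 56, 58, 77, 19, 71]
enqueue(71): [48, 56, 58, 77, 19, 71, 71]
enqueue(35): [48, 56, 58, 77, 19, 71, 71, 35]
dequeue(): [56, 58, 77, 19, 71, 71, 35]
enqueue(12): [56, 58, 77, 19, 71, 71, 35, 12]
dequeue(): [58, 77, 19, 71, 71, 35, 12]
enqueue(33): [58, 77, 19, 71, 71, 35, 12, 33]

Answer: 58 77 19 71 71 35 12 33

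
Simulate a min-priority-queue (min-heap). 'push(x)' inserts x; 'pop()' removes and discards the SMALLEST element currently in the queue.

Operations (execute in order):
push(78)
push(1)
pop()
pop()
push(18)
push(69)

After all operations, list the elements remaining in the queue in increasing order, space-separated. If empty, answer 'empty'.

Answer: 18 69

Derivation:
push(78): heap contents = [78]
push(1): heap contents = [1, 78]
pop() → 1: heap contents = [78]
pop() → 78: heap contents = []
push(18): heap contents = [18]
push(69): heap contents = [18, 69]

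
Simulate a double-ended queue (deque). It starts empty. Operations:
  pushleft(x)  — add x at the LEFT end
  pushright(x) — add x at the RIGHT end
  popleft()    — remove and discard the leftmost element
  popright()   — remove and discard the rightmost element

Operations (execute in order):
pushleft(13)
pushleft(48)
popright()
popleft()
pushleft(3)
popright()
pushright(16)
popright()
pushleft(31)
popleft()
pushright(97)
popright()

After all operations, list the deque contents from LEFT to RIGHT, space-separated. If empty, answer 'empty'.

Answer: empty

Derivation:
pushleft(13): [13]
pushleft(48): [48, 13]
popright(): [48]
popleft(): []
pushleft(3): [3]
popright(): []
pushright(16): [16]
popright(): []
pushleft(31): [31]
popleft(): []
pushright(97): [97]
popright(): []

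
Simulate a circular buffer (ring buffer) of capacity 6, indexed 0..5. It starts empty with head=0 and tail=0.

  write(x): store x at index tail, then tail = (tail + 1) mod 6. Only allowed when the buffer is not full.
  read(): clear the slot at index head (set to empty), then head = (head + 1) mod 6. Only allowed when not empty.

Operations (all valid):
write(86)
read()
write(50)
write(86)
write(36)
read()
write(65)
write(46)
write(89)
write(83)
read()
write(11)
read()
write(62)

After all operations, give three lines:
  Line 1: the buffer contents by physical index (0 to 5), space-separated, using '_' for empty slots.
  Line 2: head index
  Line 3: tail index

Answer: 89 83 11 62 65 46
4
4

Derivation:
write(86): buf=[86 _ _ _ _ _], head=0, tail=1, size=1
read(): buf=[_ _ _ _ _ _], head=1, tail=1, size=0
write(50): buf=[_ 50 _ _ _ _], head=1, tail=2, size=1
write(86): buf=[_ 50 86 _ _ _], head=1, tail=3, size=2
write(36): buf=[_ 50 86 36 _ _], head=1, tail=4, size=3
read(): buf=[_ _ 86 36 _ _], head=2, tail=4, size=2
write(65): buf=[_ _ 86 36 65 _], head=2, tail=5, size=3
write(46): buf=[_ _ 86 36 65 46], head=2, tail=0, size=4
write(89): buf=[89 _ 86 36 65 46], head=2, tail=1, size=5
write(83): buf=[89 83 86 36 65 46], head=2, tail=2, size=6
read(): buf=[89 83 _ 36 65 46], head=3, tail=2, size=5
write(11): buf=[89 83 11 36 65 46], head=3, tail=3, size=6
read(): buf=[89 83 11 _ 65 46], head=4, tail=3, size=5
write(62): buf=[89 83 11 62 65 46], head=4, tail=4, size=6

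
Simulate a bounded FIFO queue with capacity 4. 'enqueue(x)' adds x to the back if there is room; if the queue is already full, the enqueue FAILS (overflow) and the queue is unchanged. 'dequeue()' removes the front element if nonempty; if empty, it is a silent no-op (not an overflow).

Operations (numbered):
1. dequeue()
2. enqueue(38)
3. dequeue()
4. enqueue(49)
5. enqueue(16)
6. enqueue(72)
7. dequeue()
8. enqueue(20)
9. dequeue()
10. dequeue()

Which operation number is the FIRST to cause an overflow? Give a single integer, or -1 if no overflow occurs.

Answer: -1

Derivation:
1. dequeue(): empty, no-op, size=0
2. enqueue(38): size=1
3. dequeue(): size=0
4. enqueue(49): size=1
5. enqueue(16): size=2
6. enqueue(72): size=3
7. dequeue(): size=2
8. enqueue(20): size=3
9. dequeue(): size=2
10. dequeue(): size=1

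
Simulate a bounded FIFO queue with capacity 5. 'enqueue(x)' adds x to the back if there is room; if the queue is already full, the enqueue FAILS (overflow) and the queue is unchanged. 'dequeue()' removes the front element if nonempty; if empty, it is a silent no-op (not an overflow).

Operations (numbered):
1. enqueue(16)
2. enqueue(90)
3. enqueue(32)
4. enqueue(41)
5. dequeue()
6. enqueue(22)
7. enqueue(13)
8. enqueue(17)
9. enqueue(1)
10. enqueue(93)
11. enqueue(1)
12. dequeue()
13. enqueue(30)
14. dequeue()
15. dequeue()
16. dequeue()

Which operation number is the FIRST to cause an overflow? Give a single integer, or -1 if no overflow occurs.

1. enqueue(16): size=1
2. enqueue(90): size=2
3. enqueue(32): size=3
4. enqueue(41): size=4
5. dequeue(): size=3
6. enqueue(22): size=4
7. enqueue(13): size=5
8. enqueue(17): size=5=cap → OVERFLOW (fail)
9. enqueue(1): size=5=cap → OVERFLOW (fail)
10. enqueue(93): size=5=cap → OVERFLOW (fail)
11. enqueue(1): size=5=cap → OVERFLOW (fail)
12. dequeue(): size=4
13. enqueue(30): size=5
14. dequeue(): size=4
15. dequeue(): size=3
16. dequeue(): size=2

Answer: 8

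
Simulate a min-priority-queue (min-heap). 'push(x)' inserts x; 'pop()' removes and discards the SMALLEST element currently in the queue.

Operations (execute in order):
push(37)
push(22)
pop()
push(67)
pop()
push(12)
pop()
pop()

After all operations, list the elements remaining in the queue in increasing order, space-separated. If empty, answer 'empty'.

Answer: empty

Derivation:
push(37): heap contents = [37]
push(22): heap contents = [22, 37]
pop() → 22: heap contents = [37]
push(67): heap contents = [37, 67]
pop() → 37: heap contents = [67]
push(12): heap contents = [12, 67]
pop() → 12: heap contents = [67]
pop() → 67: heap contents = []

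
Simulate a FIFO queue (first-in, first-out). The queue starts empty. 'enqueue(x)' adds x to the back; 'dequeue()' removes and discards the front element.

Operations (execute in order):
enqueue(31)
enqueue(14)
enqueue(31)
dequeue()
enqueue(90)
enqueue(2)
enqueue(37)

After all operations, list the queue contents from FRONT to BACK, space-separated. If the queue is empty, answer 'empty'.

enqueue(31): [31]
enqueue(14): [31, 14]
enqueue(31): [31, 14, 31]
dequeue(): [14, 31]
enqueue(90): [14, 31, 90]
enqueue(2): [14, 31, 90, 2]
enqueue(37): [14, 31, 90, 2, 37]

Answer: 14 31 90 2 37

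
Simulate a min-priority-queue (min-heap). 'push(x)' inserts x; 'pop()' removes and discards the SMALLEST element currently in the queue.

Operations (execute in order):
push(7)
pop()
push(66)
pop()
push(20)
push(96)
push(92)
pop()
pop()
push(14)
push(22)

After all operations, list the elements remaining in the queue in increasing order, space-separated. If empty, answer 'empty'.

push(7): heap contents = [7]
pop() → 7: heap contents = []
push(66): heap contents = [66]
pop() → 66: heap contents = []
push(20): heap contents = [20]
push(96): heap contents = [20, 96]
push(92): heap contents = [20, 92, 96]
pop() → 20: heap contents = [92, 96]
pop() → 92: heap contents = [96]
push(14): heap contents = [14, 96]
push(22): heap contents = [14, 22, 96]

Answer: 14 22 96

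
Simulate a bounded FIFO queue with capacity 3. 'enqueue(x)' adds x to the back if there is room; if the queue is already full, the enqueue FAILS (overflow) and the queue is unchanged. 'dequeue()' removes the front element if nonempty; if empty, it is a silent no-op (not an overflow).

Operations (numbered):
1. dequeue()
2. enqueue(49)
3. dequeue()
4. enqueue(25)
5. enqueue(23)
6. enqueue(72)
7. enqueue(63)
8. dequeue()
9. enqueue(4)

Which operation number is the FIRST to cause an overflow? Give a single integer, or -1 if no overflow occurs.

1. dequeue(): empty, no-op, size=0
2. enqueue(49): size=1
3. dequeue(): size=0
4. enqueue(25): size=1
5. enqueue(23): size=2
6. enqueue(72): size=3
7. enqueue(63): size=3=cap → OVERFLOW (fail)
8. dequeue(): size=2
9. enqueue(4): size=3

Answer: 7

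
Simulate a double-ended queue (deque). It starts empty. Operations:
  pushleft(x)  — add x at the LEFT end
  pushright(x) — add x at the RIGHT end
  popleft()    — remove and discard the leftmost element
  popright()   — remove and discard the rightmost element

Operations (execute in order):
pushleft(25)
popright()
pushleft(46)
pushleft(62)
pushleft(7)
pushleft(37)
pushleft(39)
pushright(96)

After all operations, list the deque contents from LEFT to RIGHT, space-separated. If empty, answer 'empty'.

pushleft(25): [25]
popright(): []
pushleft(46): [46]
pushleft(62): [62, 46]
pushleft(7): [7, 62, 46]
pushleft(37): [37, 7, 62, 46]
pushleft(39): [39, 37, 7, 62, 46]
pushright(96): [39, 37, 7, 62, 46, 96]

Answer: 39 37 7 62 46 96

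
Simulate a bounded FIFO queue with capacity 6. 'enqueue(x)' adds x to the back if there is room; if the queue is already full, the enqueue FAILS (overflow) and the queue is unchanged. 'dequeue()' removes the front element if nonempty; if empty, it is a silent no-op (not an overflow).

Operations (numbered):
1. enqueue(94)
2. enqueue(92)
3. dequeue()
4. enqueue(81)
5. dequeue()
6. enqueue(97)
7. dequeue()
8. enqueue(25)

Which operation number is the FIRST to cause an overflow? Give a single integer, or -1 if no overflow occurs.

Answer: -1

Derivation:
1. enqueue(94): size=1
2. enqueue(92): size=2
3. dequeue(): size=1
4. enqueue(81): size=2
5. dequeue(): size=1
6. enqueue(97): size=2
7. dequeue(): size=1
8. enqueue(25): size=2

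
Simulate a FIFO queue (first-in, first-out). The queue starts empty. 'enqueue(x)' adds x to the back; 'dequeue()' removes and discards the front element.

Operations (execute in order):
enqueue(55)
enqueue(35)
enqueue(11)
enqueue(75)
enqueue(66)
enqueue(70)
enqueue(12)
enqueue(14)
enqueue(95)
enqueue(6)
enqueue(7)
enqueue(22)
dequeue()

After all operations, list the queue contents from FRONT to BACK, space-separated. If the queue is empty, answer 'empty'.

enqueue(55): [55]
enqueue(35): [55, 35]
enqueue(11): [55, 35, 11]
enqueue(75): [55, 35, 11, 75]
enqueue(66): [55, 35, 11, 75, 66]
enqueue(70): [55, 35, 11, 75, 66, 70]
enqueue(12): [55, 35, 11, 75, 66, 70, 12]
enqueue(14): [55, 35, 11, 75, 66, 70, 12, 14]
enqueue(95): [55, 35, 11, 75, 66, 70, 12, 14, 95]
enqueue(6): [55, 35, 11, 75, 66, 70, 12, 14, 95, 6]
enqueue(7): [55, 35, 11, 75, 66, 70, 12, 14, 95, 6, 7]
enqueue(22): [55, 35, 11, 75, 66, 70, 12, 14, 95, 6, 7, 22]
dequeue(): [35, 11, 75, 66, 70, 12, 14, 95, 6, 7, 22]

Answer: 35 11 75 66 70 12 14 95 6 7 22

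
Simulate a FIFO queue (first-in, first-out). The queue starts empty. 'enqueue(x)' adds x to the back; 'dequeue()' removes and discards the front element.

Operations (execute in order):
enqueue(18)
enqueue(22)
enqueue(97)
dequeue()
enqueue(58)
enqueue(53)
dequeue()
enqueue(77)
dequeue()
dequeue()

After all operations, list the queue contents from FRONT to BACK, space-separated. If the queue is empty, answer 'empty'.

Answer: 53 77

Derivation:
enqueue(18): [18]
enqueue(22): [18, 22]
enqueue(97): [18, 22, 97]
dequeue(): [22, 97]
enqueue(58): [22, 97, 58]
enqueue(53): [22, 97, 58, 53]
dequeue(): [97, 58, 53]
enqueue(77): [97, 58, 53, 77]
dequeue(): [58, 53, 77]
dequeue(): [53, 77]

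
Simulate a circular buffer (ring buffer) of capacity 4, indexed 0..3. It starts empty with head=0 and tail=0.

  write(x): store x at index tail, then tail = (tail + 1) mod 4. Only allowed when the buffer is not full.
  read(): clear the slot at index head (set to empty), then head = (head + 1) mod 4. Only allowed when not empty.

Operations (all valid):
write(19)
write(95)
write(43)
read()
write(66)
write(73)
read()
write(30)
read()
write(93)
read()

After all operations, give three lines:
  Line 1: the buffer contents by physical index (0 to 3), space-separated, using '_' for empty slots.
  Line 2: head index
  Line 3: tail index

Answer: 73 30 93 _
0
3

Derivation:
write(19): buf=[19 _ _ _], head=0, tail=1, size=1
write(95): buf=[19 95 _ _], head=0, tail=2, size=2
write(43): buf=[19 95 43 _], head=0, tail=3, size=3
read(): buf=[_ 95 43 _], head=1, tail=3, size=2
write(66): buf=[_ 95 43 66], head=1, tail=0, size=3
write(73): buf=[73 95 43 66], head=1, tail=1, size=4
read(): buf=[73 _ 43 66], head=2, tail=1, size=3
write(30): buf=[73 30 43 66], head=2, tail=2, size=4
read(): buf=[73 30 _ 66], head=3, tail=2, size=3
write(93): buf=[73 30 93 66], head=3, tail=3, size=4
read(): buf=[73 30 93 _], head=0, tail=3, size=3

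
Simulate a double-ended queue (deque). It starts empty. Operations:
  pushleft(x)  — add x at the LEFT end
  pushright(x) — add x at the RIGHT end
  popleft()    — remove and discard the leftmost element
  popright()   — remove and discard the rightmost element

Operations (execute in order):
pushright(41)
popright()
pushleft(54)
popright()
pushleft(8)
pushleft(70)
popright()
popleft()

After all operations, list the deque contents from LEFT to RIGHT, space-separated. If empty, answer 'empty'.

Answer: empty

Derivation:
pushright(41): [41]
popright(): []
pushleft(54): [54]
popright(): []
pushleft(8): [8]
pushleft(70): [70, 8]
popright(): [70]
popleft(): []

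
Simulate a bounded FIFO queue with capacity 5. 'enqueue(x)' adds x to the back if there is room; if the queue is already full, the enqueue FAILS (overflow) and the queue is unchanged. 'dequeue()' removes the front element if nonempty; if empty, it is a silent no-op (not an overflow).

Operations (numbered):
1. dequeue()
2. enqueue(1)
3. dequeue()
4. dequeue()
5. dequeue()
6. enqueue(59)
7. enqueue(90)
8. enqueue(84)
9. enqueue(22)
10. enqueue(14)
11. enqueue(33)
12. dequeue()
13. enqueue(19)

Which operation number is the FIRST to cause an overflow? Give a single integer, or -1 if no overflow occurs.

Answer: 11

Derivation:
1. dequeue(): empty, no-op, size=0
2. enqueue(1): size=1
3. dequeue(): size=0
4. dequeue(): empty, no-op, size=0
5. dequeue(): empty, no-op, size=0
6. enqueue(59): size=1
7. enqueue(90): size=2
8. enqueue(84): size=3
9. enqueue(22): size=4
10. enqueue(14): size=5
11. enqueue(33): size=5=cap → OVERFLOW (fail)
12. dequeue(): size=4
13. enqueue(19): size=5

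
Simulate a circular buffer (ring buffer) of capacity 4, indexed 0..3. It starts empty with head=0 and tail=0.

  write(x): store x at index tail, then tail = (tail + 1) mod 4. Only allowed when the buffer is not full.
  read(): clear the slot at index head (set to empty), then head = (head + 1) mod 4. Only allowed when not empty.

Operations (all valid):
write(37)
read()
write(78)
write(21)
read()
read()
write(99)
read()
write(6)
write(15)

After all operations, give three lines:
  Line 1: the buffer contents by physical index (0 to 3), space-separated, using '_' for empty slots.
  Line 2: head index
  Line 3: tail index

Answer: 6 15 _ _
0
2

Derivation:
write(37): buf=[37 _ _ _], head=0, tail=1, size=1
read(): buf=[_ _ _ _], head=1, tail=1, size=0
write(78): buf=[_ 78 _ _], head=1, tail=2, size=1
write(21): buf=[_ 78 21 _], head=1, tail=3, size=2
read(): buf=[_ _ 21 _], head=2, tail=3, size=1
read(): buf=[_ _ _ _], head=3, tail=3, size=0
write(99): buf=[_ _ _ 99], head=3, tail=0, size=1
read(): buf=[_ _ _ _], head=0, tail=0, size=0
write(6): buf=[6 _ _ _], head=0, tail=1, size=1
write(15): buf=[6 15 _ _], head=0, tail=2, size=2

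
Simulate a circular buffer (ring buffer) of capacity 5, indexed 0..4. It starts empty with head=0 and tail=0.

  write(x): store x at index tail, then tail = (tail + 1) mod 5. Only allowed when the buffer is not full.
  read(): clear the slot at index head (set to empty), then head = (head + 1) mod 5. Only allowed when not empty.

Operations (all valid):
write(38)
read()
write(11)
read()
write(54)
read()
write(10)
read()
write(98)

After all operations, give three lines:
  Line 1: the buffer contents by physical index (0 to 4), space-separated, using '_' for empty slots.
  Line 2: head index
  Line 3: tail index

Answer: _ _ _ _ 98
4
0

Derivation:
write(38): buf=[38 _ _ _ _], head=0, tail=1, size=1
read(): buf=[_ _ _ _ _], head=1, tail=1, size=0
write(11): buf=[_ 11 _ _ _], head=1, tail=2, size=1
read(): buf=[_ _ _ _ _], head=2, tail=2, size=0
write(54): buf=[_ _ 54 _ _], head=2, tail=3, size=1
read(): buf=[_ _ _ _ _], head=3, tail=3, size=0
write(10): buf=[_ _ _ 10 _], head=3, tail=4, size=1
read(): buf=[_ _ _ _ _], head=4, tail=4, size=0
write(98): buf=[_ _ _ _ 98], head=4, tail=0, size=1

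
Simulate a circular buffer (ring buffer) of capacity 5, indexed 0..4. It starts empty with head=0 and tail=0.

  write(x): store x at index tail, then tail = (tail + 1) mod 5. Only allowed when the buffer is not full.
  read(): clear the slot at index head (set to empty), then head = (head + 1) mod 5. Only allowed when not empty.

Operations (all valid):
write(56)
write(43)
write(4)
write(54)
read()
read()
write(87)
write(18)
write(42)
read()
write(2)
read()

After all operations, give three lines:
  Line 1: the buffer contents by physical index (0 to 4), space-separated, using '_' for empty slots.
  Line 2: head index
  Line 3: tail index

Answer: 18 42 2 _ 87
4
3

Derivation:
write(56): buf=[56 _ _ _ _], head=0, tail=1, size=1
write(43): buf=[56 43 _ _ _], head=0, tail=2, size=2
write(4): buf=[56 43 4 _ _], head=0, tail=3, size=3
write(54): buf=[56 43 4 54 _], head=0, tail=4, size=4
read(): buf=[_ 43 4 54 _], head=1, tail=4, size=3
read(): buf=[_ _ 4 54 _], head=2, tail=4, size=2
write(87): buf=[_ _ 4 54 87], head=2, tail=0, size=3
write(18): buf=[18 _ 4 54 87], head=2, tail=1, size=4
write(42): buf=[18 42 4 54 87], head=2, tail=2, size=5
read(): buf=[18 42 _ 54 87], head=3, tail=2, size=4
write(2): buf=[18 42 2 54 87], head=3, tail=3, size=5
read(): buf=[18 42 2 _ 87], head=4, tail=3, size=4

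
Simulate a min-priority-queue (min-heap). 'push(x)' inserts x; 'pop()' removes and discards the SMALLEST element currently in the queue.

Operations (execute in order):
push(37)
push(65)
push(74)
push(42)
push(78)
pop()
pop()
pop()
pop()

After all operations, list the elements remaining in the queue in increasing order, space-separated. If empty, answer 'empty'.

Answer: 78

Derivation:
push(37): heap contents = [37]
push(65): heap contents = [37, 65]
push(74): heap contents = [37, 65, 74]
push(42): heap contents = [37, 42, 65, 74]
push(78): heap contents = [37, 42, 65, 74, 78]
pop() → 37: heap contents = [42, 65, 74, 78]
pop() → 42: heap contents = [65, 74, 78]
pop() → 65: heap contents = [74, 78]
pop() → 74: heap contents = [78]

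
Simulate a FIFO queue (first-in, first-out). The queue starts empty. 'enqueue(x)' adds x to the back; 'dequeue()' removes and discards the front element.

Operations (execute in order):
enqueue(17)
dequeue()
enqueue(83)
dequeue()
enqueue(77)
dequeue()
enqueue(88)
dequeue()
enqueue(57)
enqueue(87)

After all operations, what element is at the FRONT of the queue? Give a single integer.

enqueue(17): queue = [17]
dequeue(): queue = []
enqueue(83): queue = [83]
dequeue(): queue = []
enqueue(77): queue = [77]
dequeue(): queue = []
enqueue(88): queue = [88]
dequeue(): queue = []
enqueue(57): queue = [57]
enqueue(87): queue = [57, 87]

Answer: 57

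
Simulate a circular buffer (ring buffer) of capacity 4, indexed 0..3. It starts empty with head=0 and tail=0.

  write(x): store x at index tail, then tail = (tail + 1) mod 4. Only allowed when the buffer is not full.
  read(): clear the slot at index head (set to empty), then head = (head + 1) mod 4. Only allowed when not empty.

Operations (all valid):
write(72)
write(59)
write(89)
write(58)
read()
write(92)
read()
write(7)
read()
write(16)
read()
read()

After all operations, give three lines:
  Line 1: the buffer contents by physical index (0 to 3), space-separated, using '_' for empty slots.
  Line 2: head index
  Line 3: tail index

Answer: _ 7 16 _
1
3

Derivation:
write(72): buf=[72 _ _ _], head=0, tail=1, size=1
write(59): buf=[72 59 _ _], head=0, tail=2, size=2
write(89): buf=[72 59 89 _], head=0, tail=3, size=3
write(58): buf=[72 59 89 58], head=0, tail=0, size=4
read(): buf=[_ 59 89 58], head=1, tail=0, size=3
write(92): buf=[92 59 89 58], head=1, tail=1, size=4
read(): buf=[92 _ 89 58], head=2, tail=1, size=3
write(7): buf=[92 7 89 58], head=2, tail=2, size=4
read(): buf=[92 7 _ 58], head=3, tail=2, size=3
write(16): buf=[92 7 16 58], head=3, tail=3, size=4
read(): buf=[92 7 16 _], head=0, tail=3, size=3
read(): buf=[_ 7 16 _], head=1, tail=3, size=2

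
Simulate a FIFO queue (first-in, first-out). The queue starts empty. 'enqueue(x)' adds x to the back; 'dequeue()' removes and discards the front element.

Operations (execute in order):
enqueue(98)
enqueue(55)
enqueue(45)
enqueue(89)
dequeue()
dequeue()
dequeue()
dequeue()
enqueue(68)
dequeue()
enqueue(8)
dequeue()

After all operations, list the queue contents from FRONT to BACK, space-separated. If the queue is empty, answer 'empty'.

enqueue(98): [98]
enqueue(55): [98, 55]
enqueue(45): [98, 55, 45]
enqueue(89): [98, 55, 45, 89]
dequeue(): [55, 45, 89]
dequeue(): [45, 89]
dequeue(): [89]
dequeue(): []
enqueue(68): [68]
dequeue(): []
enqueue(8): [8]
dequeue(): []

Answer: empty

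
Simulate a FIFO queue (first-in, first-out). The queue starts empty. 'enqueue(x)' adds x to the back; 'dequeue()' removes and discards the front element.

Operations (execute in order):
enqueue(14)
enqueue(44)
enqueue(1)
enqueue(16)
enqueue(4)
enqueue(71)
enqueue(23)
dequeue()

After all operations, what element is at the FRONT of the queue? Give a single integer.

enqueue(14): queue = [14]
enqueue(44): queue = [14, 44]
enqueue(1): queue = [14, 44, 1]
enqueue(16): queue = [14, 44, 1, 16]
enqueue(4): queue = [14, 44, 1, 16, 4]
enqueue(71): queue = [14, 44, 1, 16, 4, 71]
enqueue(23): queue = [14, 44, 1, 16, 4, 71, 23]
dequeue(): queue = [44, 1, 16, 4, 71, 23]

Answer: 44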